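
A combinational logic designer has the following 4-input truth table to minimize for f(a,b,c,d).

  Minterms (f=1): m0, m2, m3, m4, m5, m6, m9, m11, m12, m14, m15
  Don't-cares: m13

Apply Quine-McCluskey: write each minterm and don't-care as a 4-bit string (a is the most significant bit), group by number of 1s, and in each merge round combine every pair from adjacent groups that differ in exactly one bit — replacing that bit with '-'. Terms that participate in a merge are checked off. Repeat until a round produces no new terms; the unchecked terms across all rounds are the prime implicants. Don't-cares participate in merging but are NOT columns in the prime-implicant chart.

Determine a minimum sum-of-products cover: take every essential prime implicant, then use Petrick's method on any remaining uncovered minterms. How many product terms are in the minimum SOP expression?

5

size-2^0 implicants → 0000(✓)  0010(✓)  0011(✓)  0100(✓)  0101(✓)  0110(✓)  1001(✓)  1011(✓)  1100(✓)  1101(✓)  1110(✓)  1111(✓)
size-2^1 implicants → -011  -100(✓)  -101(✓)  -110(✓)  0-00(✓)  0-10(✓)  00-0(✓)  001-  01-0(✓)  010-(✓)  1-01(✓)  1-11(✓)  10-1(✓)  11-0(✓)  11-1(✓)  110-(✓)  111-(✓)
size-2^2 implicants → -1-0  -10-  0--0  1--1  11--
Unchecked terms (primes): -011, -1-0, -10-, 0--0, 001-, 1--1, 11--
Minterm coverage:
  m0 ⊆ 0--0 [E]
  m2 ⊆ 0--0,001-
  m3 ⊆ -011,001-
  m4 ⊆ -1-0,-10-,0--0
  m5 ⊆ -10- [E]
  m6 ⊆ -1-0,0--0
  m9 ⊆ 1--1 [E]
  m11 ⊆ -011,1--1
  m12 ⊆ -1-0,-10-,11--
  m14 ⊆ -1-0,11--
  m15 ⊆ 1--1,11--
E = {-10-, 0--0, 1--1}
Petrick residual → -011, -1-0
Cover = b'cd + bd' + bc' + a'd' + ad  |cover|=5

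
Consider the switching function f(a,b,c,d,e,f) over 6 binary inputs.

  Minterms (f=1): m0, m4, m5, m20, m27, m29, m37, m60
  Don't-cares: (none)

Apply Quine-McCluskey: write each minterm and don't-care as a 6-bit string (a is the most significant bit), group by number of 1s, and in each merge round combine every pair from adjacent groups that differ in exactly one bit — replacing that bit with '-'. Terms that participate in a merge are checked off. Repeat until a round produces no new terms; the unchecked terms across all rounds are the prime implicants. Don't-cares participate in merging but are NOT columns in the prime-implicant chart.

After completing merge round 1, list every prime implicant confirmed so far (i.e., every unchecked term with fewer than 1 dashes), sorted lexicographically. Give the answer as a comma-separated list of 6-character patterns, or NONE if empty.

011011, 011101, 111100

size-2^0 implicants → 000000(✓)  000100(✓)  000101(✓)  010100(✓)  011011  011101  100101(✓)  111100
size-2^1 implicants → -00101  0-0100  000-00  00010-
Unchecked terms (primes): -00101, 0-0100, 000-00, 00010-, 011011, 011101, 111100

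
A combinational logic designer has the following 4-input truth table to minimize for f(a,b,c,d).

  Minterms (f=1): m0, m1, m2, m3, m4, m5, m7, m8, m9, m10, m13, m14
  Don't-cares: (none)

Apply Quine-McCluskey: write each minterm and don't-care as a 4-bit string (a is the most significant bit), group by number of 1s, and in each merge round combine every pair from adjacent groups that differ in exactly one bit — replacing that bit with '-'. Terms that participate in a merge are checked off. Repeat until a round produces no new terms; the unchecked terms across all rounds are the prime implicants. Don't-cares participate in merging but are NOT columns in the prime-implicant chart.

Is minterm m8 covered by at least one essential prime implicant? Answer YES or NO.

NO

Round 0: 0000✓ 0001✓ 0010✓ 0011✓ 0100✓ 0101✓ 0111✓ 1000✓ 1001✓ 1010✓ 1101✓ 1110✓
Round 1: -000✓ -001✓ -010✓ -101✓ 0-00✓ 0-01✓ 0-11✓ 00-0✓ 00-1✓ 000-✓ 001-✓ 01-1✓ 010-✓ 1-01✓ 1-10 10-0✓ 100-✓
Round 2: --01 -0-0 -00- 0--1 0-0- 00--
PIs = {--01, -0-0, -00-, 0--1, 0-0-, 00--, 1-10}
Coverage chart:
  m0: -0-0,-00-,0-0-,00--
  m1: --01,-00-,0--1,0-0-,00--
  m2: -0-0,00--
  m3: 0--1,00--
  m4: 0-0- ←essential
  m5: --01,0--1,0-0-
  m7: 0--1 ←essential
  m8: -0-0,-00-
  m9: --01,-00-
  m10: -0-0,1-10
  m13: --01 ←essential
  m14: 1-10 ←essential
Essential: --01, 0--1, 0-0-, 1-10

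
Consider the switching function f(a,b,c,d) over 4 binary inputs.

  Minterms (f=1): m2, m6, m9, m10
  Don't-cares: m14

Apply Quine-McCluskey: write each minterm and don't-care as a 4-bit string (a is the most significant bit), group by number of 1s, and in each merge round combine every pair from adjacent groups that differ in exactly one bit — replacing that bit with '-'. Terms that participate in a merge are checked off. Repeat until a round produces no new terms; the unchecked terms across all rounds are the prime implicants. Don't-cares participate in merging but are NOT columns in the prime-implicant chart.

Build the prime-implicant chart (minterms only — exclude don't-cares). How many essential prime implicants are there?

2

[col 0] 0010*, 0110*, 1001, 1010*, 1110*
[col 1] -010*, -110*, 0-10*, 1-10*
[col 2] --10
Prime implicants: --10, 1001
PI chart (minterm → PIs covering it):
  2 | --10  (sole → essential)
  6 | --10  (sole → essential)
  9 | 1001  (sole → essential)
  10 | --10  (sole → essential)
Essential prime implicants: --10, 1001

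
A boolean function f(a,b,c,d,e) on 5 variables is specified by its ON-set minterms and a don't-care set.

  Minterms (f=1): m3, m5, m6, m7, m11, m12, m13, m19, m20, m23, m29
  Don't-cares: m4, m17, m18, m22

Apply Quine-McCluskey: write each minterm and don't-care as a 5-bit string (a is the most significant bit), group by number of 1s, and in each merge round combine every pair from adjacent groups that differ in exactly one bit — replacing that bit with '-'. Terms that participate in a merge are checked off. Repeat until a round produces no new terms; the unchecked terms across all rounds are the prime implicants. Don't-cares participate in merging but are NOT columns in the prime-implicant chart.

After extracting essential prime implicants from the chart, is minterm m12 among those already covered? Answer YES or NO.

YES

[col 0] 00011*, 00100*, 00101*, 00110*, 00111*, 01011*, 01100*, 01101*, 10001*, 10010*, 10011*, 10100*, 10110*, 10111*, 11101*
[col 1] -0011*, -0100*, -0110*, -0111*, -1101, 0-011, 0-100*, 0-101*, 00-11*, 001-0*, 001-1*, 0010-*, 0011-*, 0110-*, 10-10*, 10-11*, 100-1, 1001-*, 101-0*, 1011-*
[col 2] -0-11, -01-0, -011-, 0-10-, 001--, 10-1-
Prime implicants: -0-11, -01-0, -011-, -1101, 0-011, 0-10-, 001--, 10-1-, 100-1
PI chart (minterm → PIs covering it):
  3 | -0-11,0-011
  5 | 0-10-,001--
  6 | -01-0,-011-,001--
  7 | -0-11,-011-,001--
  11 | 0-011  (sole → essential)
  12 | 0-10-  (sole → essential)
  13 | -1101,0-10-
  19 | -0-11,10-1-,100-1
  20 | -01-0  (sole → essential)
  23 | -0-11,-011-,10-1-
  29 | -1101  (sole → essential)
Essential prime implicants: -01-0, -1101, 0-011, 0-10-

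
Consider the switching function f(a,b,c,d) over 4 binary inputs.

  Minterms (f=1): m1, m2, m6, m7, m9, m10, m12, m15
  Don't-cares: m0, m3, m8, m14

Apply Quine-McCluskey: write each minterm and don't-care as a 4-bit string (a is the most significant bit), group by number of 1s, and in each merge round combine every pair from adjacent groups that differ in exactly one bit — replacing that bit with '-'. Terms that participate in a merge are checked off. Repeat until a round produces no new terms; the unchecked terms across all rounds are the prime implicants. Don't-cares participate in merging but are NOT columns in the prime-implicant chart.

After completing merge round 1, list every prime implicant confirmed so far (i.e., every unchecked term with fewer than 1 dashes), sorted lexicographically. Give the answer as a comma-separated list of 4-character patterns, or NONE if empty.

[col 0] 0000*, 0001*, 0010*, 0011*, 0110*, 0111*, 1000*, 1001*, 1010*, 1100*, 1110*, 1111*
[col 1] -000*, -001*, -010*, -110*, -111*, 0-10*, 0-11*, 00-0*, 00-1*, 000-*, 001-*, 011-*, 1-00*, 1-10*, 10-0*, 100-*, 11-0*, 111-*
[col 2] --10, -0-0, -00-, -11-, 0-1-, 00--, 1--0
Prime implicants: --10, -0-0, -00-, -11-, 0-1-, 00--, 1--0

NONE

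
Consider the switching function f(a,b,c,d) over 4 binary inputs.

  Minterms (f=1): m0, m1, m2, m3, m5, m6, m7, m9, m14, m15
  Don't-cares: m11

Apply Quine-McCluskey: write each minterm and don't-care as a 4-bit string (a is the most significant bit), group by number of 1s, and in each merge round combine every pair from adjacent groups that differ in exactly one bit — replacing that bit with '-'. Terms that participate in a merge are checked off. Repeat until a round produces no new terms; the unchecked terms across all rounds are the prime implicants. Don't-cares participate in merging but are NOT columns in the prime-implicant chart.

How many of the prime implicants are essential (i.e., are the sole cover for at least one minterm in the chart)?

Round 0: 0000✓ 0001✓ 0010✓ 0011✓ 0101✓ 0110✓ 0111✓ 1001✓ 1011✓ 1110✓ 1111✓
Round 1: -001✓ -011✓ -110✓ -111✓ 0-01✓ 0-10✓ 0-11✓ 00-0✓ 00-1✓ 000-✓ 001-✓ 01-1✓ 011-✓ 1-11✓ 10-1✓ 111-✓
Round 2: --11 -0-1 -11- 0--1 0-1- 00--
PIs = {--11, -0-1, -11-, 0--1, 0-1-, 00--}
Coverage chart:
  m0: 00-- ←essential
  m1: -0-1,0--1,00--
  m2: 0-1-,00--
  m3: --11,-0-1,0--1,0-1-,00--
  m5: 0--1 ←essential
  m6: -11-,0-1-
  m7: --11,-11-,0--1,0-1-
  m9: -0-1 ←essential
  m14: -11- ←essential
  m15: --11,-11-
Essential: -0-1, -11-, 0--1, 00--

4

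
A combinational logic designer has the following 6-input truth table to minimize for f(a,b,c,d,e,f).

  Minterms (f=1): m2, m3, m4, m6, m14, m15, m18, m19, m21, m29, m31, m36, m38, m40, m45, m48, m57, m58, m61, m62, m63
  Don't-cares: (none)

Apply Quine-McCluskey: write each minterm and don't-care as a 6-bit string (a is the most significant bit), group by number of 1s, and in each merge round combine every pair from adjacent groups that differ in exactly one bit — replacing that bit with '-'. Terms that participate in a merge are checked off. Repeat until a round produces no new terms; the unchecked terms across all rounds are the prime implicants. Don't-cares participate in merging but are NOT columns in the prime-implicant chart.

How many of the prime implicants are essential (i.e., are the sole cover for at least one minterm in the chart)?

8

size-2^0 implicants → 000010(✓)  000011(✓)  000100(✓)  000110(✓)  001110(✓)  001111(✓)  010010(✓)  010011(✓)  010101(✓)  011101(✓)  011111(✓)  100100(✓)  100110(✓)  101000  101101(✓)  110000  111001(✓)  111010(✓)  111101(✓)  111110(✓)  111111(✓)
size-2^1 implicants → -00100(✓)  -00110(✓)  -11101(✓)  -11111(✓)  0-0010(✓)  0-0011(✓)  0-1111  00-110  000-10  00001-(✓)  0001-0(✓)  00111-  01-101  01001-(✓)  0111-1(✓)  1-1101  1001-0(✓)  111-01  111-10  1111-1(✓)  11111-
size-2^2 implicants → -001-0  -111-1  0-001-
Unchecked terms (primes): -001-0, -111-1, 0-001-, 0-1111, 00-110, 000-10, 00111-, 01-101, 1-1101, 101000, 110000, 111-01, 111-10, 11111-
Minterm coverage:
  m2 ⊆ 0-001-,000-10
  m3 ⊆ 0-001- [E]
  m4 ⊆ -001-0 [E]
  m6 ⊆ -001-0,00-110,000-10
  m14 ⊆ 00-110,00111-
  m15 ⊆ 0-1111,00111-
  m18 ⊆ 0-001- [E]
  m19 ⊆ 0-001- [E]
  m21 ⊆ 01-101 [E]
  m29 ⊆ -111-1,01-101
  m31 ⊆ -111-1,0-1111
  m36 ⊆ -001-0 [E]
  m38 ⊆ -001-0 [E]
  m40 ⊆ 101000 [E]
  m45 ⊆ 1-1101 [E]
  m48 ⊆ 110000 [E]
  m57 ⊆ 111-01 [E]
  m58 ⊆ 111-10 [E]
  m61 ⊆ -111-1,1-1101,111-01
  m62 ⊆ 111-10,11111-
  m63 ⊆ -111-1,11111-
E = {-001-0, 0-001-, 01-101, 1-1101, 101000, 110000, 111-01, 111-10}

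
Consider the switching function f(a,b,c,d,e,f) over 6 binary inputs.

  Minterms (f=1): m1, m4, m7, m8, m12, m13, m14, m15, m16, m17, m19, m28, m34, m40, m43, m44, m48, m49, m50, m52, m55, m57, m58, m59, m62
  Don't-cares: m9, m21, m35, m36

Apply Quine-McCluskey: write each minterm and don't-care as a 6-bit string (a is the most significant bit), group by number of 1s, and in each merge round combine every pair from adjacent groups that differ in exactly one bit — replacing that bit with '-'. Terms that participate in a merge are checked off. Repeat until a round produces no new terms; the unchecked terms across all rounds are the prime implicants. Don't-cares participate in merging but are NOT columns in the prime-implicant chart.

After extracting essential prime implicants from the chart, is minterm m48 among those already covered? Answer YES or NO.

size-2^0 implicants → 000001(✓)  000100(✓)  000111(✓)  001000(✓)  001001(✓)  001100(✓)  001101(✓)  001110(✓)  001111(✓)  010000(✓)  010001(✓)  010011(✓)  010101(✓)  011100(✓)  100010(✓)  100011(✓)  100100(✓)  101000(✓)  101011(✓)  101100(✓)  110000(✓)  110001(✓)  110010(✓)  110100(✓)  110111  111001(✓)  111010(✓)  111011(✓)  111110(✓)
size-2^1 implicants → -00100(✓)  -01000(✓)  -01100(✓)  -10000(✓)  -10001(✓)  0-0001  0-1100  00-001  00-100(✓)  00-111  001-00(✓)  001-01(✓)  00100-(✓)  0011-0(✓)  0011-1(✓)  00110-(✓)  00111-(✓)  010-01  0100-1  01000-(✓)  1-0010  1-0100  1-1011  10-011  10-100(✓)  10001-  101-00(✓)  11-001  11-010  110-00  1100-0  11000-(✓)  111-10  1110-1  11101-
size-2^2 implicants → -0-100  -01-00  -1000-  001-0-  0011--
Unchecked terms (primes): -0-100, -01-00, -1000-, 0-0001, 0-1100, 00-001, 00-111, 001-0-, 0011--, 010-01, 0100-1, 1-0010, 1-0100, 1-1011, 10-011, 10001-, 11-001, 11-010, 110-00, 1100-0, 110111, 111-10, 1110-1, 11101-
Minterm coverage:
  m1 ⊆ 0-0001,00-001
  m4 ⊆ -0-100 [E]
  m7 ⊆ 00-111 [E]
  m8 ⊆ -01-00,001-0-
  m12 ⊆ -0-100,-01-00,0-1100,001-0-,0011--
  m13 ⊆ 001-0-,0011--
  m14 ⊆ 0011-- [E]
  m15 ⊆ 00-111,0011--
  m16 ⊆ -1000- [E]
  m17 ⊆ -1000-,0-0001,010-01,0100-1
  m19 ⊆ 0100-1 [E]
  m28 ⊆ 0-1100 [E]
  m34 ⊆ 1-0010,10001-
  m40 ⊆ -01-00 [E]
  m43 ⊆ 1-1011,10-011
  m44 ⊆ -0-100,-01-00
  m48 ⊆ -1000-,110-00,1100-0
  m49 ⊆ -1000-,11-001
  m50 ⊆ 1-0010,11-010,1100-0
  m52 ⊆ 1-0100,110-00
  m55 ⊆ 110111 [E]
  m57 ⊆ 11-001,1110-1
  m58 ⊆ 11-010,111-10,11101-
  m59 ⊆ 1-1011,1110-1,11101-
  m62 ⊆ 111-10 [E]
E = {-0-100, -01-00, -1000-, 0-1100, 00-111, 0011--, 0100-1, 110111, 111-10}

YES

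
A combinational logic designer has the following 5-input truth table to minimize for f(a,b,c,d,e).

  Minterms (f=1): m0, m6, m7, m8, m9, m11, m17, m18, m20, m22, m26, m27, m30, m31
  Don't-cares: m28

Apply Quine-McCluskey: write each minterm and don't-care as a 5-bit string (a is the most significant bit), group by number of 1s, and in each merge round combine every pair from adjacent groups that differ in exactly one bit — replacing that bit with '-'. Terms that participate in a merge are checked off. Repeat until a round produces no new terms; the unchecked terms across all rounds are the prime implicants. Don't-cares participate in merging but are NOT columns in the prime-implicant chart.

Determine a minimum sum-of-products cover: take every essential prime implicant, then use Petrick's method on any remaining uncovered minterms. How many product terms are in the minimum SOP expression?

7

size-2^0 implicants → 00000(✓)  00110(✓)  00111(✓)  01000(✓)  01001(✓)  01011(✓)  10001  10010(✓)  10100(✓)  10110(✓)  11010(✓)  11011(✓)  11100(✓)  11110(✓)  11111(✓)
size-2^1 implicants → -0110  -1011  0-000  0011-  010-1  0100-  1-010(✓)  1-100(✓)  1-110(✓)  10-10(✓)  101-0(✓)  11-10(✓)  11-11(✓)  1101-(✓)  111-0(✓)  1111-(✓)
size-2^2 implicants → 1--10  1-1-0  11-1-
Unchecked terms (primes): -0110, -1011, 0-000, 0011-, 010-1, 0100-, 1--10, 1-1-0, 10001, 11-1-
Minterm coverage:
  m0 ⊆ 0-000 [E]
  m6 ⊆ -0110,0011-
  m7 ⊆ 0011- [E]
  m8 ⊆ 0-000,0100-
  m9 ⊆ 010-1,0100-
  m11 ⊆ -1011,010-1
  m17 ⊆ 10001 [E]
  m18 ⊆ 1--10 [E]
  m20 ⊆ 1-1-0 [E]
  m22 ⊆ -0110,1--10,1-1-0
  m26 ⊆ 1--10,11-1-
  m27 ⊆ -1011,11-1-
  m30 ⊆ 1--10,1-1-0,11-1-
  m31 ⊆ 11-1- [E]
E = {0-000, 0011-, 1--10, 1-1-0, 10001, 11-1-}
Petrick residual → 010-1
Cover = a'c'd'e' + a'b'cd + a'bc'e + ade' + ace' + ab'c'd'e + abd  |cover|=7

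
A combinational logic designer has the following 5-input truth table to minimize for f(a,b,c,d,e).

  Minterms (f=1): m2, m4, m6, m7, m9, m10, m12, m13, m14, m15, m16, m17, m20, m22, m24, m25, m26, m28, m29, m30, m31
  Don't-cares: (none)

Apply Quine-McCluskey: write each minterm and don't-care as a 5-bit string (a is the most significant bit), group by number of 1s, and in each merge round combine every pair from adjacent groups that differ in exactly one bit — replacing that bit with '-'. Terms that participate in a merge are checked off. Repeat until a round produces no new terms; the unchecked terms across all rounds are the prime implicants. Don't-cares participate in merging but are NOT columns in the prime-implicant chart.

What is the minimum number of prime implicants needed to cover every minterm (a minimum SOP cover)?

size-2^0 implicants → 00010(✓)  00100(✓)  00110(✓)  00111(✓)  01001(✓)  01010(✓)  01100(✓)  01101(✓)  01110(✓)  01111(✓)  10000(✓)  10001(✓)  10100(✓)  10110(✓)  11000(✓)  11001(✓)  11010(✓)  11100(✓)  11101(✓)  11110(✓)  11111(✓)
size-2^1 implicants → -0100(✓)  -0110(✓)  -1001(✓)  -1010(✓)  -1100(✓)  -1101(✓)  -1110(✓)  -1111(✓)  0-010(✓)  0-100(✓)  0-110(✓)  0-111(✓)  00-10(✓)  001-0(✓)  0011-(✓)  01-01(✓)  01-10(✓)  011-0(✓)  011-1(✓)  0110-(✓)  0111-(✓)  1-000(✓)  1-001(✓)  1-100(✓)  1-110(✓)  10-00(✓)  1000-(✓)  101-0(✓)  11-00(✓)  11-01(✓)  11-10(✓)  110-0(✓)  1100-(✓)  111-0(✓)  111-1(✓)  1110-(✓)  1111-(✓)
size-2^2 implicants → --100(✓)  --110(✓)  -01-0(✓)  -1-01  -1-10  -11-0(✓)  -11-1(✓)  -110-(✓)  -111-(✓)  0--10  0-1-0(✓)  0-11-  011--(✓)  1--00  1-00-  1-1-0(✓)  11--0  11-0-  111--(✓)
size-2^3 implicants → --1-0  -11--
Unchecked terms (primes): --1-0, -1-01, -1-10, -11--, 0--10, 0-11-, 1--00, 1-00-, 11--0, 11-0-
Minterm coverage:
  m2 ⊆ 0--10 [E]
  m4 ⊆ --1-0 [E]
  m6 ⊆ --1-0,0--10,0-11-
  m7 ⊆ 0-11- [E]
  m9 ⊆ -1-01 [E]
  m10 ⊆ -1-10,0--10
  m12 ⊆ --1-0,-11--
  m13 ⊆ -1-01,-11--
  m14 ⊆ --1-0,-1-10,-11--,0--10,0-11-
  m15 ⊆ -11--,0-11-
  m16 ⊆ 1--00,1-00-
  m17 ⊆ 1-00- [E]
  m20 ⊆ --1-0,1--00
  m22 ⊆ --1-0 [E]
  m24 ⊆ 1--00,1-00-,11--0,11-0-
  m25 ⊆ -1-01,1-00-,11-0-
  m26 ⊆ -1-10,11--0
  m28 ⊆ --1-0,-11--,1--00,11--0,11-0-
  m29 ⊆ -1-01,-11--,11-0-
  m30 ⊆ --1-0,-1-10,-11--,11--0
  m31 ⊆ -11-- [E]
E = {--1-0, -1-01, -11--, 0--10, 0-11-, 1-00-}
Petrick residual → -1-10
Cover = ce' + bd'e + bde' + bc + a'de' + a'cd + ac'd'  |cover|=7

7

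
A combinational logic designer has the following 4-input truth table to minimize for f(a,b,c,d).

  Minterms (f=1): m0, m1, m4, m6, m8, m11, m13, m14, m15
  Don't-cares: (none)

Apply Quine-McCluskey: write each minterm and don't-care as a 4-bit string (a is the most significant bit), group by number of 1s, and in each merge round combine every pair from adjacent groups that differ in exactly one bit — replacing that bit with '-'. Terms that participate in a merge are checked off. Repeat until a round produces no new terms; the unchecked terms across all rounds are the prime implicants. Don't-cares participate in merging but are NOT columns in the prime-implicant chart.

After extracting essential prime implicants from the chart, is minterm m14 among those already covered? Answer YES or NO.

size-2^0 implicants → 0000(✓)  0001(✓)  0100(✓)  0110(✓)  1000(✓)  1011(✓)  1101(✓)  1110(✓)  1111(✓)
size-2^1 implicants → -000  -110  0-00  000-  01-0  1-11  11-1  111-
Unchecked terms (primes): -000, -110, 0-00, 000-, 01-0, 1-11, 11-1, 111-
Minterm coverage:
  m0 ⊆ -000,0-00,000-
  m1 ⊆ 000- [E]
  m4 ⊆ 0-00,01-0
  m6 ⊆ -110,01-0
  m8 ⊆ -000 [E]
  m11 ⊆ 1-11 [E]
  m13 ⊆ 11-1 [E]
  m14 ⊆ -110,111-
  m15 ⊆ 1-11,11-1,111-
E = {-000, 000-, 1-11, 11-1}

NO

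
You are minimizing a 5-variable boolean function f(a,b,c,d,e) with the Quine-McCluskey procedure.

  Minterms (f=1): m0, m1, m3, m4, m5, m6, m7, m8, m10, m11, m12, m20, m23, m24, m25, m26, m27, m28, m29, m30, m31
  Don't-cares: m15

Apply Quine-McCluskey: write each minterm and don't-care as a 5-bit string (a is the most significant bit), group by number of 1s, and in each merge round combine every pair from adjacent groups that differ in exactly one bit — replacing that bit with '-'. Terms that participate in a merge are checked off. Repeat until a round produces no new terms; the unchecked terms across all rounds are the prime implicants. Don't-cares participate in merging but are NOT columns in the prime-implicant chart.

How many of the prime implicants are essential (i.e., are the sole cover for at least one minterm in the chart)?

4

size-2^0 implicants → 00000(✓)  00001(✓)  00011(✓)  00100(✓)  00101(✓)  00110(✓)  00111(✓)  01000(✓)  01010(✓)  01011(✓)  01100(✓)  01111(✓)  10100(✓)  10111(✓)  11000(✓)  11001(✓)  11010(✓)  11011(✓)  11100(✓)  11101(✓)  11110(✓)  11111(✓)
size-2^1 implicants → -0100(✓)  -0111(✓)  -1000(✓)  -1010(✓)  -1011(✓)  -1100(✓)  -1111(✓)  0-000(✓)  0-011(✓)  0-100(✓)  0-111(✓)  00-00(✓)  00-01(✓)  00-11(✓)  000-1(✓)  0000-(✓)  001-0(✓)  001-1(✓)  0010-(✓)  0011-(✓)  01-00(✓)  01-11(✓)  010-0(✓)  0101-(✓)  1-100(✓)  1-111(✓)  11-00(✓)  11-01(✓)  11-10(✓)  11-11(✓)  110-0(✓)  110-1(✓)  1100-(✓)  1101-(✓)  111-0(✓)  111-1(✓)  1110-(✓)  1111-(✓)
size-2^2 implicants → --100  --111  -1-00  -1-11  -10-0  -101-  0--00  0--11  00--1  00-0-  001--  11--0(✓)  11--1(✓)  11-0-(✓)  11-1-(✓)  110--(✓)  111--(✓)
size-2^3 implicants → 11---
Unchecked terms (primes): --100, --111, -1-00, -1-11, -10-0, -101-, 0--00, 0--11, 00--1, 00-0-, 001--, 11---
Minterm coverage:
  m0 ⊆ 0--00,00-0-
  m1 ⊆ 00--1,00-0-
  m3 ⊆ 0--11,00--1
  m4 ⊆ --100,0--00,00-0-,001--
  m5 ⊆ 00--1,00-0-,001--
  m6 ⊆ 001-- [E]
  m7 ⊆ --111,0--11,00--1,001--
  m8 ⊆ -1-00,-10-0,0--00
  m10 ⊆ -10-0,-101-
  m11 ⊆ -1-11,-101-,0--11
  m12 ⊆ --100,-1-00,0--00
  m20 ⊆ --100 [E]
  m23 ⊆ --111 [E]
  m24 ⊆ -1-00,-10-0,11---
  m25 ⊆ 11--- [E]
  m26 ⊆ -10-0,-101-,11---
  m27 ⊆ -1-11,-101-,11---
  m28 ⊆ --100,-1-00,11---
  m29 ⊆ 11--- [E]
  m30 ⊆ 11--- [E]
  m31 ⊆ --111,-1-11,11---
E = {--100, --111, 001--, 11---}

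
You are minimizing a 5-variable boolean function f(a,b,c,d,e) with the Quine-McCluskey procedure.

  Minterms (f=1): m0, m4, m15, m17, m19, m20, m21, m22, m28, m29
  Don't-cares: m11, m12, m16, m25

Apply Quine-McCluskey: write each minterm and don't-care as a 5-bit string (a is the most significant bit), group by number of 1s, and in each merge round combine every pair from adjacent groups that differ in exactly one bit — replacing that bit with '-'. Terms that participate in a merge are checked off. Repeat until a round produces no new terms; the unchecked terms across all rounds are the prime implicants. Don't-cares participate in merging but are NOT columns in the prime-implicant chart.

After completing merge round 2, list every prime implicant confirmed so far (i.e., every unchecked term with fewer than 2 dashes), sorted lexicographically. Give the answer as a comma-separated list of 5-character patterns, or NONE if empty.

Round 0: 00000✓ 00100✓ 01011✓ 01100✓ 01111✓ 10000✓ 10001✓ 10011✓ 10100✓ 10101✓ 10110✓ 11001✓ 11100✓ 11101✓
Round 1: -0000✓ -0100✓ -1100✓ 0-100✓ 00-00✓ 01-11 1-001✓ 1-100✓ 1-101✓ 10-00✓ 10-01✓ 100-1 1000-✓ 101-0 1010-✓ 11-01✓ 1110-✓
Round 2: --100 -0-00 1--01 1-10- 10-0-
PIs = {--100, -0-00, 01-11, 1--01, 1-10-, 10-0-, 100-1, 101-0}

01-11, 100-1, 101-0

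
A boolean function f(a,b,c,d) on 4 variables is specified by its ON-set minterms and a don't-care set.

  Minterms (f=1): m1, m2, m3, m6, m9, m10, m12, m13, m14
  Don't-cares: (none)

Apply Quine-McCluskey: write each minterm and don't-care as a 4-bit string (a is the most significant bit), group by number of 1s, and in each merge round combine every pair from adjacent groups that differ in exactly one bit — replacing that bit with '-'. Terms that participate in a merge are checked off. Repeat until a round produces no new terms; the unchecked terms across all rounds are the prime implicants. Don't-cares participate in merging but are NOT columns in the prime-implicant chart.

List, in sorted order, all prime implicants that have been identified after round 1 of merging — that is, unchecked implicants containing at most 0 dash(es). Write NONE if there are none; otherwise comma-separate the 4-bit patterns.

[col 0] 0001*, 0010*, 0011*, 0110*, 1001*, 1010*, 1100*, 1101*, 1110*
[col 1] -001, -010*, -110*, 0-10*, 00-1, 001-, 1-01, 1-10*, 11-0, 110-
[col 2] --10
Prime implicants: --10, -001, 00-1, 001-, 1-01, 11-0, 110-

NONE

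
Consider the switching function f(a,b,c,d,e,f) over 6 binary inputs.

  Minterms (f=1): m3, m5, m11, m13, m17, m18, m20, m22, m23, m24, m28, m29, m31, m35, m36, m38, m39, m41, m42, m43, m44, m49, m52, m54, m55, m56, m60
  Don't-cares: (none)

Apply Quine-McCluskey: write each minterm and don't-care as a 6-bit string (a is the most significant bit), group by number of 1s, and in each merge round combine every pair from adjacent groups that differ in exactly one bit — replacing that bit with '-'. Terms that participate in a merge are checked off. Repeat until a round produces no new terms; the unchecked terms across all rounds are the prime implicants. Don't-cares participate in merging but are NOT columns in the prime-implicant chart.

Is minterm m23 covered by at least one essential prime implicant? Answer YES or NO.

NO

size-2^0 implicants → 000011(✓)  000101(✓)  001011(✓)  001101(✓)  010001(✓)  010010(✓)  010100(✓)  010110(✓)  010111(✓)  011000(✓)  011100(✓)  011101(✓)  011111(✓)  100011(✓)  100100(✓)  100110(✓)  100111(✓)  101001(✓)  101010(✓)  101011(✓)  101100(✓)  110001(✓)  110100(✓)  110110(✓)  110111(✓)  111000(✓)  111100(✓)
size-2^1 implicants → -00011(✓)  -01011(✓)  -10001  -10100(✓)  -10110(✓)  -10111(✓)  -11000(✓)  -11100(✓)  0-1101  00-011(✓)  00-101  01-100(✓)  01-111  010-10  0101-0(✓)  01011-(✓)  011-00(✓)  0111-1  01110-  1-0100(✓)  1-0110(✓)  1-0111(✓)  1-1100(✓)  10-011(✓)  10-100(✓)  100-11  1001-0(✓)  10011-(✓)  1010-1  10101-  11-100(✓)  1101-0(✓)  11011-(✓)  111-00(✓)
size-2^2 implicants → -0-011  -1-100  -101-0  -1011-  -11-00  1--100  1-01-0  1-011-
Unchecked terms (primes): -0-011, -1-100, -10001, -101-0, -1011-, -11-00, 0-1101, 00-101, 01-111, 010-10, 0111-1, 01110-, 1--100, 1-01-0, 1-011-, 100-11, 1010-1, 10101-
Minterm coverage:
  m3 ⊆ -0-011 [E]
  m5 ⊆ 00-101 [E]
  m11 ⊆ -0-011 [E]
  m13 ⊆ 0-1101,00-101
  m17 ⊆ -10001 [E]
  m18 ⊆ 010-10 [E]
  m20 ⊆ -1-100,-101-0
  m22 ⊆ -101-0,-1011-,010-10
  m23 ⊆ -1011-,01-111
  m24 ⊆ -11-00 [E]
  m28 ⊆ -1-100,-11-00,01110-
  m29 ⊆ 0-1101,0111-1,01110-
  m31 ⊆ 01-111,0111-1
  m35 ⊆ -0-011,100-11
  m36 ⊆ 1--100,1-01-0
  m38 ⊆ 1-01-0,1-011-
  m39 ⊆ 1-011-,100-11
  m41 ⊆ 1010-1 [E]
  m42 ⊆ 10101- [E]
  m43 ⊆ -0-011,1010-1,10101-
  m44 ⊆ 1--100 [E]
  m49 ⊆ -10001 [E]
  m52 ⊆ -1-100,-101-0,1--100,1-01-0
  m54 ⊆ -101-0,-1011-,1-01-0,1-011-
  m55 ⊆ -1011-,1-011-
  m56 ⊆ -11-00 [E]
  m60 ⊆ -1-100,-11-00,1--100
E = {-0-011, -10001, -11-00, 00-101, 010-10, 1--100, 1010-1, 10101-}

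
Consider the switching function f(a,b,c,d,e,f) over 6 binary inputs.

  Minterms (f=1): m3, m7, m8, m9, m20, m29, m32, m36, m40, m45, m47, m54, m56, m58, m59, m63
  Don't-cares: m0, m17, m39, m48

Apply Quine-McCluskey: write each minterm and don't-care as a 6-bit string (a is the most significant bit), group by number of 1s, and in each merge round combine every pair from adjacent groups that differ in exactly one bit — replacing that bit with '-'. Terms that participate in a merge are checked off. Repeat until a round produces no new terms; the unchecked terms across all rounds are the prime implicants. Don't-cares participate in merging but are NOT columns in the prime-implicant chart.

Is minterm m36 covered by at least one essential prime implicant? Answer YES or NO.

YES

Round 0: 000000✓ 000011✓ 000111✓ 001000✓ 001001✓ 010001 010100 011101 100000✓ 100100✓ 100111✓ 101000✓ 101101✓ 101111✓ 110000✓ 110110 111000✓ 111010✓ 111011✓ 111111✓
Round 1: -00000✓ -00111 -01000✓ 00-000✓ 000-11 00100- 1-0000✓ 1-1000✓ 1-1111 10-000✓ 10-111 100-00 1011-1 11-000✓ 111-11 1110-0 11101-
Round 2: -0-000 1--000
PIs = {-0-000, -00111, 000-11, 00100-, 010001, 010100, 011101, 1--000, 1-1111, 10-111, 100-00, 1011-1, 110110, 111-11, 1110-0, 11101-}
Coverage chart:
  m3: 000-11 ←essential
  m7: -00111,000-11
  m8: -0-000,00100-
  m9: 00100- ←essential
  m20: 010100 ←essential
  m29: 011101 ←essential
  m32: -0-000,1--000,100-00
  m36: 100-00 ←essential
  m40: -0-000,1--000
  m45: 1011-1 ←essential
  m47: 1-1111,10-111,1011-1
  m54: 110110 ←essential
  m56: 1--000,1110-0
  m58: 1110-0,11101-
  m59: 111-11,11101-
  m63: 1-1111,111-11
Essential: 000-11, 00100-, 010100, 011101, 100-00, 1011-1, 110110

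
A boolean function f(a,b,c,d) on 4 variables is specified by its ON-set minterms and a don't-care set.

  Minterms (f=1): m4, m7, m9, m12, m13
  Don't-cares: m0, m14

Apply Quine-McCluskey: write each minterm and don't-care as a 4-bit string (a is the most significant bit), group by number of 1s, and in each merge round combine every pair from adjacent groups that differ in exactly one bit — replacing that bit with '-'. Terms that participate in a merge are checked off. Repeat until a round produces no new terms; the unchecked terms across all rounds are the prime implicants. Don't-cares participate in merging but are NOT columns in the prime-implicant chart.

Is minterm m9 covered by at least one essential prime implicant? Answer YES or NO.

YES

Round 0: 0000✓ 0100✓ 0111 1001✓ 1100✓ 1101✓ 1110✓
Round 1: -100 0-00 1-01 11-0 110-
PIs = {-100, 0-00, 0111, 1-01, 11-0, 110-}
Coverage chart:
  m4: -100,0-00
  m7: 0111 ←essential
  m9: 1-01 ←essential
  m12: -100,11-0,110-
  m13: 1-01,110-
Essential: 0111, 1-01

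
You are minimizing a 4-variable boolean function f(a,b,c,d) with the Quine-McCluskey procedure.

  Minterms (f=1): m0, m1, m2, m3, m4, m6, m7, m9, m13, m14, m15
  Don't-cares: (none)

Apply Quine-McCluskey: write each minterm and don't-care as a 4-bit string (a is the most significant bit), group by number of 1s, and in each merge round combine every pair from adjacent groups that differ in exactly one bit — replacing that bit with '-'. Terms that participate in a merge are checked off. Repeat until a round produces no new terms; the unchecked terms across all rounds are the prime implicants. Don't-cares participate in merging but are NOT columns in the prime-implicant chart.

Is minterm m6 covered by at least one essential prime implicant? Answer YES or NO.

YES

[col 0] 0000*, 0001*, 0010*, 0011*, 0100*, 0110*, 0111*, 1001*, 1101*, 1110*, 1111*
[col 1] -001, -110*, -111*, 0-00*, 0-10*, 0-11*, 00-0*, 00-1*, 000-*, 001-*, 01-0*, 011-*, 1-01, 11-1, 111-*
[col 2] -11-, 0--0, 0-1-, 00--
Prime implicants: -001, -11-, 0--0, 0-1-, 00--, 1-01, 11-1
PI chart (minterm → PIs covering it):
  0 | 0--0,00--
  1 | -001,00--
  2 | 0--0,0-1-,00--
  3 | 0-1-,00--
  4 | 0--0  (sole → essential)
  6 | -11-,0--0,0-1-
  7 | -11-,0-1-
  9 | -001,1-01
  13 | 1-01,11-1
  14 | -11-  (sole → essential)
  15 | -11-,11-1
Essential prime implicants: -11-, 0--0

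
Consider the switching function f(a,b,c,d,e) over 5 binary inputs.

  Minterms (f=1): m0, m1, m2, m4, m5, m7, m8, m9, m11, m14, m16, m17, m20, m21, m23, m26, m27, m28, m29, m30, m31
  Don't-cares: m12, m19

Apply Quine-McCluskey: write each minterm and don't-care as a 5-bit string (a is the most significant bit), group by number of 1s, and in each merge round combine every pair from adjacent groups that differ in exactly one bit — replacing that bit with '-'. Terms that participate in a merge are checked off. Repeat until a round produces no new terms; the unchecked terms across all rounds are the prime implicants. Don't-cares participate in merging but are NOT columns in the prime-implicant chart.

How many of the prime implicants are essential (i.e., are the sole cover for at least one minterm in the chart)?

5

[col 0] 00000*, 00001*, 00010*, 00100*, 00101*, 00111*, 01000*, 01001*, 01011*, 01100*, 01110*, 10000*, 10001*, 10011*, 10100*, 10101*, 10111*, 11010*, 11011*, 11100*, 11101*, 11110*, 11111*
[col 1] -0000*, -0001*, -0100*, -0101*, -0111*, -1011, -1100*, -1110*, 0-000*, 0-001*, 0-100*, 00-00*, 00-01*, 000-0, 0000-*, 001-1*, 0010-*, 01-00*, 010-1, 0100-*, 011-0*, 1-011*, 1-100*, 1-101*, 1-111*, 10-00*, 10-01*, 10-11*, 100-1*, 1000-*, 101-1*, 1010-*, 11-10*, 11-11*, 1101-*, 111-0*, 111-1*, 1110-*, 1111-*
[col 2] --100, -0-00*, -0-01*, -000-*, -01-1, -010-*, -11-0, 0--00, 0-00-, 00-0-*, 1--11, 1-1-1, 1-10-, 10--1, 10-0-*, 11-1-, 111--
[col 3] -0-0-
Prime implicants: --100, -0-0-, -01-1, -1011, -11-0, 0--00, 0-00-, 000-0, 010-1, 1--11, 1-1-1, 1-10-, 10--1, 11-1-, 111--
PI chart (minterm → PIs covering it):
  0 | -0-0-,0--00,0-00-,000-0
  1 | -0-0-,0-00-
  2 | 000-0  (sole → essential)
  4 | --100,-0-0-,0--00
  5 | -0-0-,-01-1
  7 | -01-1  (sole → essential)
  8 | 0--00,0-00-
  9 | 0-00-,010-1
  11 | -1011,010-1
  14 | -11-0  (sole → essential)
  16 | -0-0-  (sole → essential)
  17 | -0-0-,10--1
  20 | --100,-0-0-,1-10-
  21 | -0-0-,-01-1,1-1-1,1-10-,10--1
  23 | -01-1,1--11,1-1-1,10--1
  26 | 11-1-  (sole → essential)
  27 | -1011,1--11,11-1-
  28 | --100,-11-0,1-10-,111--
  29 | 1-1-1,1-10-,111--
  30 | -11-0,11-1-,111--
  31 | 1--11,1-1-1,11-1-,111--
Essential prime implicants: -0-0-, -01-1, -11-0, 000-0, 11-1-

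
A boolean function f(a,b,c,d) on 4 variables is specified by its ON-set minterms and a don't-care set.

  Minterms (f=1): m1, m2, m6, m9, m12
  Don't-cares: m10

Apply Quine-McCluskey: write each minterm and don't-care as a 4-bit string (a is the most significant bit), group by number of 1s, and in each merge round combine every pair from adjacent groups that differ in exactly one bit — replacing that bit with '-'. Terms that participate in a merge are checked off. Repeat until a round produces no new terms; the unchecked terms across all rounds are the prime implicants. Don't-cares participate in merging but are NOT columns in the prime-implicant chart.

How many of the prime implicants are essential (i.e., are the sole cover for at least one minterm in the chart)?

[col 0] 0001*, 0010*, 0110*, 1001*, 1010*, 1100
[col 1] -001, -010, 0-10
Prime implicants: -001, -010, 0-10, 1100
PI chart (minterm → PIs covering it):
  1 | -001  (sole → essential)
  2 | -010,0-10
  6 | 0-10  (sole → essential)
  9 | -001  (sole → essential)
  12 | 1100  (sole → essential)
Essential prime implicants: -001, 0-10, 1100

3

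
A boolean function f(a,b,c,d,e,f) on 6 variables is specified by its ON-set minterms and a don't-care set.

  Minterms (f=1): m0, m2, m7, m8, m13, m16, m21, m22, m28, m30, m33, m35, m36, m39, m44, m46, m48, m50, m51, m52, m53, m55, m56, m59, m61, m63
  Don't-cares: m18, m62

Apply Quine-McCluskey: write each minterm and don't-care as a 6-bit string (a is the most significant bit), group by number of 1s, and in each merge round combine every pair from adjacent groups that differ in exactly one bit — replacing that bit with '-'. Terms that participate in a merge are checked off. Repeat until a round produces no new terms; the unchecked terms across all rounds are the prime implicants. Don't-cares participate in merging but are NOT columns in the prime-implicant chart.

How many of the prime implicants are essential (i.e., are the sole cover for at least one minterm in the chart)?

10

size-2^0 implicants → 000000(✓)  000010(✓)  000111(✓)  001000(✓)  001101  010000(✓)  010010(✓)  010101(✓)  010110(✓)  011100(✓)  011110(✓)  100001(✓)  100011(✓)  100100(✓)  100111(✓)  101100(✓)  101110(✓)  110000(✓)  110010(✓)  110011(✓)  110100(✓)  110101(✓)  110111(✓)  111000(✓)  111011(✓)  111101(✓)  111110(✓)  111111(✓)
size-2^1 implicants → -00111  -10000(✓)  -10010(✓)  -10101  -11110  0-0000(✓)  0-0010(✓)  00-000  0000-0(✓)  01-110  010-10  0100-0(✓)  0111-0  1-0011(✓)  1-0100  1-0111(✓)  1-1110  10-100  100-11(✓)  1000-1  1011-0  11-000  11-011(✓)  11-101(✓)  11-111(✓)  110-00  110-11(✓)  1100-0(✓)  11001-  1101-1(✓)  11010-  111-11(✓)  1111-1(✓)  11111-
size-2^2 implicants → -100-0  0-00-0  1-0-11  11--11  11-1-1
Unchecked terms (primes): -00111, -100-0, -10101, -11110, 0-00-0, 00-000, 001101, 01-110, 010-10, 0111-0, 1-0-11, 1-0100, 1-1110, 10-100, 1000-1, 1011-0, 11--11, 11-000, 11-1-1, 110-00, 11001-, 11010-, 11111-
Minterm coverage:
  m0 ⊆ 0-00-0,00-000
  m2 ⊆ 0-00-0 [E]
  m7 ⊆ -00111 [E]
  m8 ⊆ 00-000 [E]
  m13 ⊆ 001101 [E]
  m16 ⊆ -100-0,0-00-0
  m21 ⊆ -10101 [E]
  m22 ⊆ 01-110,010-10
  m28 ⊆ 0111-0 [E]
  m30 ⊆ -11110,01-110,0111-0
  m33 ⊆ 1000-1 [E]
  m35 ⊆ 1-0-11,1000-1
  m36 ⊆ 1-0100,10-100
  m39 ⊆ -00111,1-0-11
  m44 ⊆ 10-100,1011-0
  m46 ⊆ 1-1110,1011-0
  m48 ⊆ -100-0,11-000,110-00
  m50 ⊆ -100-0,11001-
  m51 ⊆ 1-0-11,11--11,11001-
  m52 ⊆ 1-0100,110-00,11010-
  m53 ⊆ -10101,11-1-1,11010-
  m55 ⊆ 1-0-11,11--11,11-1-1
  m56 ⊆ 11-000 [E]
  m59 ⊆ 11--11 [E]
  m61 ⊆ 11-1-1 [E]
  m63 ⊆ 11--11,11-1-1,11111-
E = {-00111, -10101, 0-00-0, 00-000, 001101, 0111-0, 1000-1, 11--11, 11-000, 11-1-1}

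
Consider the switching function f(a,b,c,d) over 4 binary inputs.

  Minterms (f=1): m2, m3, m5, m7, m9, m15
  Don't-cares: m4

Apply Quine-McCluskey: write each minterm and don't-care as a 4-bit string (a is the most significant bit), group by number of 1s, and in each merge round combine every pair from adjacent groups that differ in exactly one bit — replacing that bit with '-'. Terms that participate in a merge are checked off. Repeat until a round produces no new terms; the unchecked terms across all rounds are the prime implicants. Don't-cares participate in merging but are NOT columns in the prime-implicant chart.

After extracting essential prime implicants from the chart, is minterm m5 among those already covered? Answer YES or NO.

size-2^0 implicants → 0010(✓)  0011(✓)  0100(✓)  0101(✓)  0111(✓)  1001  1111(✓)
size-2^1 implicants → -111  0-11  001-  01-1  010-
Unchecked terms (primes): -111, 0-11, 001-, 01-1, 010-, 1001
Minterm coverage:
  m2 ⊆ 001- [E]
  m3 ⊆ 0-11,001-
  m5 ⊆ 01-1,010-
  m7 ⊆ -111,0-11,01-1
  m9 ⊆ 1001 [E]
  m15 ⊆ -111 [E]
E = {-111, 001-, 1001}

NO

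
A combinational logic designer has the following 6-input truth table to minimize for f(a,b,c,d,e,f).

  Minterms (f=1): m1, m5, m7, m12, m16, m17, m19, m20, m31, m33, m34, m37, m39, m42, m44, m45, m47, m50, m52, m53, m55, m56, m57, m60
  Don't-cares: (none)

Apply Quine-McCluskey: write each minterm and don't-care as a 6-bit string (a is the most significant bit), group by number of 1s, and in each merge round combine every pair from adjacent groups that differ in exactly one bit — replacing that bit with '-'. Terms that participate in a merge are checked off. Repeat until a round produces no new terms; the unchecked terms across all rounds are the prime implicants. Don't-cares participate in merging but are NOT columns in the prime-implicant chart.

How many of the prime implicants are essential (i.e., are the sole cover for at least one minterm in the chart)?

size-2^0 implicants → 000001(✓)  000101(✓)  000111(✓)  001100(✓)  010000(✓)  010001(✓)  010011(✓)  010100(✓)  011111  100001(✓)  100010(✓)  100101(✓)  100111(✓)  101010(✓)  101100(✓)  101101(✓)  101111(✓)  110010(✓)  110100(✓)  110101(✓)  110111(✓)  111000(✓)  111001(✓)  111100(✓)
size-2^1 implicants → -00001(✓)  -00101(✓)  -00111(✓)  -01100  -10100  0-0001  000-01(✓)  0001-1(✓)  010-00  0100-1  01000-  1-0010  1-0101(✓)  1-0111(✓)  1-1100  10-010  10-101(✓)  10-111(✓)  100-01(✓)  1001-1(✓)  1011-1(✓)  10110-  11-100  1101-1(✓)  11010-  111-00  11100-
size-2^2 implicants → -00-01  -001-1  1-01-1  10-1-1
Unchecked terms (primes): -00-01, -001-1, -01100, -10100, 0-0001, 010-00, 0100-1, 01000-, 011111, 1-0010, 1-01-1, 1-1100, 10-010, 10-1-1, 10110-, 11-100, 11010-, 111-00, 11100-
Minterm coverage:
  m1 ⊆ -00-01,0-0001
  m5 ⊆ -00-01,-001-1
  m7 ⊆ -001-1 [E]
  m12 ⊆ -01100 [E]
  m16 ⊆ 010-00,01000-
  m17 ⊆ 0-0001,0100-1,01000-
  m19 ⊆ 0100-1 [E]
  m20 ⊆ -10100,010-00
  m31 ⊆ 011111 [E]
  m33 ⊆ -00-01 [E]
  m34 ⊆ 1-0010,10-010
  m37 ⊆ -00-01,-001-1,1-01-1,10-1-1
  m39 ⊆ -001-1,1-01-1,10-1-1
  m42 ⊆ 10-010 [E]
  m44 ⊆ -01100,1-1100,10110-
  m45 ⊆ 10-1-1,10110-
  m47 ⊆ 10-1-1 [E]
  m50 ⊆ 1-0010 [E]
  m52 ⊆ -10100,11-100,11010-
  m53 ⊆ 1-01-1,11010-
  m55 ⊆ 1-01-1 [E]
  m56 ⊆ 111-00,11100-
  m57 ⊆ 11100- [E]
  m60 ⊆ 1-1100,11-100,111-00
E = {-00-01, -001-1, -01100, 0100-1, 011111, 1-0010, 1-01-1, 10-010, 10-1-1, 11100-}

10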